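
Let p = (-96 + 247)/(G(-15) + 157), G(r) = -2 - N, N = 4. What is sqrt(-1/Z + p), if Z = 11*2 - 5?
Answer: 4*sqrt(17)/17 ≈ 0.97014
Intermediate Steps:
Z = 17 (Z = 22 - 5 = 17)
G(r) = -6 (G(r) = -2 - 1*4 = -2 - 4 = -6)
p = 1 (p = (-96 + 247)/(-6 + 157) = 151/151 = 151*(1/151) = 1)
sqrt(-1/Z + p) = sqrt(-1/17 + 1) = sqrt(16/17) = 4*sqrt(17)/17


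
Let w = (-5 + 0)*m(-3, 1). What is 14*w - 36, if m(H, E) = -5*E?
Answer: 314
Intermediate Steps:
w = 25 (w = (-5 + 0)*(-5*1) = -5*(-5) = 25)
14*w - 36 = 14*25 - 36 = 350 - 36 = 314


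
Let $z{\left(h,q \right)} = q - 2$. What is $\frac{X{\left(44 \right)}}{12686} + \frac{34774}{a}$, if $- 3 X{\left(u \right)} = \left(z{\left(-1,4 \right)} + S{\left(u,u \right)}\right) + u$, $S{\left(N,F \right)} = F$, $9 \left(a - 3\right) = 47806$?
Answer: $\frac{1984425843}{303404719} \approx 6.5405$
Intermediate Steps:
$a = \frac{47833}{9}$ ($a = 3 + \frac{1}{9} \cdot 47806 = 3 + \frac{47806}{9} = \frac{47833}{9} \approx 5314.8$)
$z{\left(h,q \right)} = -2 + q$
$X{\left(u \right)} = - \frac{2}{3} - \frac{2 u}{3}$ ($X{\left(u \right)} = - \frac{\left(\left(-2 + 4\right) + u\right) + u}{3} = - \frac{\left(2 + u\right) + u}{3} = - \frac{2 + 2 u}{3} = - \frac{2}{3} - \frac{2 u}{3}$)
$\frac{X{\left(44 \right)}}{12686} + \frac{34774}{a} = \frac{- \frac{2}{3} - \frac{88}{3}}{12686} + \frac{34774}{\frac{47833}{9}} = \left(- \frac{2}{3} - \frac{88}{3}\right) \frac{1}{12686} + 34774 \cdot \frac{9}{47833} = \left(-30\right) \frac{1}{12686} + \frac{312966}{47833} = - \frac{15}{6343} + \frac{312966}{47833} = \frac{1984425843}{303404719}$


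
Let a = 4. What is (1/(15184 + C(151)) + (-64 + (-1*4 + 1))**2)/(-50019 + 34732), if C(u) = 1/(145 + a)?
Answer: -10155990062/34585568679 ≈ -0.29365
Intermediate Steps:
C(u) = 1/149 (C(u) = 1/(145 + 4) = 1/149)
(1/(15184 + C(151)) + (-64 + (-1*4 + 1))**2)/(-50019 + 34732) = (1/(15184 + 1/149) + (-64 + (-1*4 + 1))**2)/(-50019 + 34732) = (1/(2262417/149) + (-64 + (-4 + 1))**2)/(-15287) = (149/2262417 + (-64 - 3)**2)*(-1/15287) = (149/2262417 + (-67)**2)*(-1/15287) = (149/2262417 + 4489)*(-1/15287) = (10155990062/2262417)*(-1/15287) = -10155990062/34585568679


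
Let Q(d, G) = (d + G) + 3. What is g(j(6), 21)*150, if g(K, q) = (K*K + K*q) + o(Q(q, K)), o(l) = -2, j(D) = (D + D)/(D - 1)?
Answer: 8124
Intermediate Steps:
Q(d, G) = 3 + G + d (Q(d, G) = (G + d) + 3 = 3 + G + d)
j(D) = 2*D/(-1 + D) (j(D) = (2*D)/(-1 + D) = 2*D/(-1 + D))
g(K, q) = -2 + K² + K*q (g(K, q) = (K*K + K*q) - 2 = (K² + K*q) - 2 = -2 + K² + K*q)
g(j(6), 21)*150 = (-2 + (2*6/(-1 + 6))² + (2*6/(-1 + 6))*21)*150 = (-2 + (2*6/5)² + (2*6/5)*21)*150 = (-2 + (2*6*(⅕))² + (2*6*(⅕))*21)*150 = (-2 + (12/5)² + (12/5)*21)*150 = (-2 + 144/25 + 252/5)*150 = (1354/25)*150 = 8124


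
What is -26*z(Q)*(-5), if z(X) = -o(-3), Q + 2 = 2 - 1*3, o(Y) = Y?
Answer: 390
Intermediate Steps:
Q = -3 (Q = -2 + (2 - 1*3) = -2 + (2 - 3) = -2 - 1 = -3)
z(X) = 3 (z(X) = -1*(-3) = 3)
-26*z(Q)*(-5) = -26*3*(-5) = -78*(-5) = 390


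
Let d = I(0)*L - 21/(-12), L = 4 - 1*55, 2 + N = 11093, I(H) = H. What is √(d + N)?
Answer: √44371/2 ≈ 105.32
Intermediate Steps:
N = 11091 (N = -2 + 11093 = 11091)
L = -51 (L = 4 - 55 = -51)
d = 7/4 (d = 0*(-51) - 21/(-12) = 0 - 21*(-1/12) = 0 + 7/4 = 7/4 ≈ 1.7500)
√(d + N) = √(7/4 + 11091) = √(44371/4) = √44371/2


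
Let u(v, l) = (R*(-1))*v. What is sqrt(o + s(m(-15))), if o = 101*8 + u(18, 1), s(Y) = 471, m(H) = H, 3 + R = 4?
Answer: sqrt(1261) ≈ 35.511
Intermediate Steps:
R = 1 (R = -3 + 4 = 1)
u(v, l) = -v (u(v, l) = (1*(-1))*v = -v)
o = 790 (o = 101*8 - 1*18 = 808 - 18 = 790)
sqrt(o + s(m(-15))) = sqrt(790 + 471) = sqrt(1261)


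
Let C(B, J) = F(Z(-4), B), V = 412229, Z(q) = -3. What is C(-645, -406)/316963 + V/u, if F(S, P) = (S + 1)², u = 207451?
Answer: 130662170331/65754291313 ≈ 1.9871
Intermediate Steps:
F(S, P) = (1 + S)²
C(B, J) = 4 (C(B, J) = (1 - 3)² = (-2)² = 4)
C(-645, -406)/316963 + V/u = 4/316963 + 412229/207451 = 130662170331/65754291313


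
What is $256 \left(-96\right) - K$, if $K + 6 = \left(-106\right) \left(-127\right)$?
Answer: $-38032$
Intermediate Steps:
$K = 13456$ ($K = -6 - -13462 = -6 + 13462 = 13456$)
$256 \left(-96\right) - K = 256 \left(-96\right) - 13456 = -24576 - 13456 = -38032$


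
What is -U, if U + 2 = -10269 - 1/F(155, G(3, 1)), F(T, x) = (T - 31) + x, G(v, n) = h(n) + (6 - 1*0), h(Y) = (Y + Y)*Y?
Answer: 1355773/132 ≈ 10271.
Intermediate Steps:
h(Y) = 2*Y² (h(Y) = (2*Y)*Y = 2*Y²)
G(v, n) = 6 + 2*n² (G(v, n) = 2*n² + (6 - 1*0) = 2*n² + (6 + 0) = 2*n² + 6 = 6 + 2*n²)
F(T, x) = -31 + T + x (F(T, x) = (-31 + T) + x = -31 + T + x)
U = -1355773/132 (U = -2 + (-10269 - 1/(-31 + 155 + (6 + 2*1²))) = -2 + (-10269 - 1/(-31 + 155 + (6 + 2*1))) = -2 + (-10269 - 1/(-31 + 155 + (6 + 2))) = -2 + (-10269 - 1/(-31 + 155 + 8)) = -2 + (-10269 - 1/132) = -2 - 1355509/132 = -1355773/132 ≈ -10271.)
-U = -1*(-1355773/132) = 1355773/132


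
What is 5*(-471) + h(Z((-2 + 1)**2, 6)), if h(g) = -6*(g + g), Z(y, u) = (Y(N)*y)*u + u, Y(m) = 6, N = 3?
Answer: -2859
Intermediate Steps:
Z(y, u) = u + 6*u*y (Z(y, u) = (6*y)*u + u = 6*u*y + u = u + 6*u*y)
h(g) = -12*g
5*(-471) + h(Z((-2 + 1)**2, 6)) = 5*(-471) - 72*(1 + 6*(-2 + 1)**2) = -2355 - 72*(1 + 6*(-1)**2) = -2355 - 72*(1 + 6*1) = -2355 - 72*(1 + 6) = -2355 - 72*7 = -2355 - 12*42 = -2355 - 504 = -2859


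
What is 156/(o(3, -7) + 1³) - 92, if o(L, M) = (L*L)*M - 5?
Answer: -6320/67 ≈ -94.328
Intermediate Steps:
o(L, M) = -5 + M*L² (o(L, M) = L²*M - 5 = M*L² - 5 = -5 + M*L²)
156/(o(3, -7) + 1³) - 92 = 156/((-5 - 7*3²) + 1³) - 92 = 156/((-5 - 7*9) + 1) - 92 = 156/((-5 - 63) + 1) - 92 = 156/(-68 + 1) - 92 = 156/(-67) - 92 = -1/67*156 - 92 = -156/67 - 92 = -6320/67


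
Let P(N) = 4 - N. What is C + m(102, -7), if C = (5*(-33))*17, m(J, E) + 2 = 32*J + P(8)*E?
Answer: 485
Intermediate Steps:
m(J, E) = -2 - 4*E + 32*J (m(J, E) = -2 + (32*J + (4 - 1*8)*E) = -2 + (32*J + (4 - 8)*E) = -2 + (32*J - 4*E) = -2 + (-4*E + 32*J) = -2 - 4*E + 32*J)
C = -2805 (C = -165*17 = -2805)
C + m(102, -7) = -2805 + (-2 - 4*(-7) + 32*102) = -2805 + (-2 + 28 + 3264) = -2805 + 3290 = 485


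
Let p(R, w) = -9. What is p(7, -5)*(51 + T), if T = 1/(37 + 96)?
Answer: -61056/133 ≈ -459.07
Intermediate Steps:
T = 1/133 ≈ 0.0075188
p(7, -5)*(51 + T) = -9*(51 + 1/133) = -9*6784/133 = -61056/133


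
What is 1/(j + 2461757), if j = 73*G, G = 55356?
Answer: 1/6502745 ≈ 1.5378e-7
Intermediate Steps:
j = 4040988 (j = 73*55356 = 4040988)
1/(j + 2461757) = 1/(4040988 + 2461757) = 1/6502745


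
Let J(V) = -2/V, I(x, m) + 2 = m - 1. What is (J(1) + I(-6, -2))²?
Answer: 49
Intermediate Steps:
I(x, m) = -3 + m (I(x, m) = -2 + (m - 1) = -2 + (-1 + m) = -3 + m)
(J(1) + I(-6, -2))² = (-2/1 + (-3 - 2))² = (-2*1 - 5)² = (-2 - 5)² = (-7)² = 49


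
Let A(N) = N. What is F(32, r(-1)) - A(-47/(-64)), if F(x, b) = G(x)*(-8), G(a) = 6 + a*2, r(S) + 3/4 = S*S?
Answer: -35887/64 ≈ -560.73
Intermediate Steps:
r(S) = -¾ + S² (r(S) = -¾ + S*S = -¾ + S²)
G(a) = 6 + 2*a
F(x, b) = -48 - 16*x (F(x, b) = (6 + 2*x)*(-8) = -48 - 16*x)
F(32, r(-1)) - A(-47/(-64)) = (-48 - 16*32) - (-47)/(-64) = (-48 - 512) - (-47)*(-1)/64 = -560 - 1*47/64 = -560 - 47/64 = -35887/64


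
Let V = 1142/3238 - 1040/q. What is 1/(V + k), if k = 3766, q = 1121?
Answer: 1814899/6833865965 ≈ 0.00026557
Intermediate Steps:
V = -1043669/1814899 (V = 1142/3238 - 1040/1121 = 1142*(1/3238) - 1040*1/1121 = 571/1619 - 1040/1121 = -1043669/1814899 ≈ -0.57506)
1/(V + k) = 1/(-1043669/1814899 + 3766) = 1/(6833865965/1814899) = 1814899/6833865965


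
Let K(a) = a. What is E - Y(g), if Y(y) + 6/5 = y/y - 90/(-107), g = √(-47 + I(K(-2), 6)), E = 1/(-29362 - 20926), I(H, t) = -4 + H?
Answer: -17249319/26904080 ≈ -0.64114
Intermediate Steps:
E = -1/50288 (E = 1/(-50288) = -1/50288 ≈ -1.9885e-5)
g = I*√53 (g = √(-47 + (-4 - 2)) = √(-47 - 6) = √(-53) = I*√53 ≈ 7.2801*I)
Y(y) = 343/535 (Y(y) = -6/5 + (y/y - 90/(-107)) = -6/5 + (1 - 90*(-1/107)) = -6/5 + (1 + 90/107) = -6/5 + 197/107 = 343/535)
E - Y(g) = -1/50288 - 1*343/535 = -1/50288 - 343/535 = -17249319/26904080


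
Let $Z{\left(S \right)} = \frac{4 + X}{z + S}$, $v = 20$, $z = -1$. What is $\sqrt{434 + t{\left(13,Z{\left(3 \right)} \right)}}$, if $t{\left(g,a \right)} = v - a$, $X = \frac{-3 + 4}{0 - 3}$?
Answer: $\frac{\sqrt{16278}}{6} \approx 21.264$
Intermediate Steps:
$X = - \frac{1}{3}$ ($X = 1 \frac{1}{-3} = 1 \left(- \frac{1}{3}\right) = - \frac{1}{3} \approx -0.33333$)
$Z{\left(S \right)} = \frac{11}{3 \left(-1 + S\right)}$ ($Z{\left(S \right)} = \frac{4 - \frac{1}{3}}{-1 + S} = \frac{11}{3 \left(-1 + S\right)}$)
$t{\left(g,a \right)} = 20 - a$
$\sqrt{434 + t{\left(13,Z{\left(3 \right)} \right)}} = \sqrt{434 + \left(20 - \frac{11}{3 \left(-1 + 3\right)}\right)} = \sqrt{434 + \left(20 - \frac{11}{3 \cdot 2}\right)} = \sqrt{434 + \left(20 - \frac{11}{3} \cdot \frac{1}{2}\right)} = \sqrt{434 + \left(20 - \frac{11}{6}\right)} = \sqrt{434 + \frac{109}{6}} = \sqrt{\frac{2713}{6}} = \frac{\sqrt{16278}}{6}$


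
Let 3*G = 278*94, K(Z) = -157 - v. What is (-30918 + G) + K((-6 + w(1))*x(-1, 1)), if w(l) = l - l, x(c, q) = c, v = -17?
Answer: -67042/3 ≈ -22347.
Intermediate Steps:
w(l) = 0
K(Z) = -140 (K(Z) = -157 - 1*(-17) = -157 + 17 = -140)
G = 26132/3 (G = (278*94)/3 = (⅓)*26132 = 26132/3 ≈ 8710.7)
(-30918 + G) + K((-6 + w(1))*x(-1, 1)) = (-30918 + 26132/3) - 140 = -66622/3 - 140 = -67042/3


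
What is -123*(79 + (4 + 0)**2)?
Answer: -11685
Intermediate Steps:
-123*(79 + (4 + 0)**2) = -123*(79 + 4**2) = -123*(79 + 16) = -123*95 = -11685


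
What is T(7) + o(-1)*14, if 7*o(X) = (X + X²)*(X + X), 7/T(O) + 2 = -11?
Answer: -7/13 ≈ -0.53846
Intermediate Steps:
T(O) = -7/13 (T(O) = 7/(-2 - 11) = 7/(-13) = 7*(-1/13) = -7/13)
o(X) = 2*X*(X + X²)/7 (o(X) = ((X + X²)*(X + X))/7 = ((X + X²)*(2*X))/7 = (2*X*(X + X²))/7 = 2*X*(X + X²)/7)
T(7) + o(-1)*14 = -7/13 + ((2/7)*(-1)²*(1 - 1))*14 = -7/13 + ((2/7)*1*0)*14 = -7/13 + 0*14 = -7/13 + 0 = -7/13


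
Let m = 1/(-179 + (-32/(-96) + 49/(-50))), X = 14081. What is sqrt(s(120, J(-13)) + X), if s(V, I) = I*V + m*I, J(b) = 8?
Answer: sqrt(10921851571769)/26947 ≈ 122.64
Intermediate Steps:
m = -150/26947 (m = 1/(-179 + (-32*(-1/96) + 49*(-1/50))) = 1/(-179 + (1/3 - 49/50)) = 1/(-179 - 97/150) = 1/(-26947/150) = -150/26947 ≈ -0.0055665)
s(V, I) = -150*I/26947 + I*V (s(V, I) = I*V - 150*I/26947 = -150*I/26947 + I*V)
sqrt(s(120, J(-13)) + X) = sqrt((1/26947)*8*(-150 + 26947*120) + 14081) = sqrt((1/26947)*8*(-150 + 3233640) + 14081) = sqrt((1/26947)*8*3233490 + 14081) = sqrt(25867920/26947 + 14081) = sqrt(405308627/26947) = sqrt(10921851571769)/26947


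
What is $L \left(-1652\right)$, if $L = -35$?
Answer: $57820$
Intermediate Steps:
$L \left(-1652\right) = \left(-35\right) \left(-1652\right) = 57820$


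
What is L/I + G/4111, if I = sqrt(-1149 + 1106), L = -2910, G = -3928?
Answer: -3928/4111 + 2910*I*sqrt(43)/43 ≈ -0.95549 + 443.77*I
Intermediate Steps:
I = I*sqrt(43) (I = sqrt(-43) = I*sqrt(43) ≈ 6.5574*I)
L/I + G/4111 = -2910*(-I*sqrt(43)/43) - 3928/4111 = -(-2910)*I*sqrt(43)/43 - 3928*1/4111 = 2910*I*sqrt(43)/43 - 3928/4111 = -3928/4111 + 2910*I*sqrt(43)/43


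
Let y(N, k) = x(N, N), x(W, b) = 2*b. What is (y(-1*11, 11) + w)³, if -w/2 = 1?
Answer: -13824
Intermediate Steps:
y(N, k) = 2*N
w = -2 (w = -2*1 = -2)
(y(-1*11, 11) + w)³ = (2*(-1*11) - 2)³ = (2*(-11) - 2)³ = (-22 - 2)³ = (-24)³ = -13824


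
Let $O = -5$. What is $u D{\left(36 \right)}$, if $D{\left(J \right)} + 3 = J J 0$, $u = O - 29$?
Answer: $102$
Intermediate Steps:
$u = -34$ ($u = -5 - 29 = -34$)
$D{\left(J \right)} = -3$ ($D{\left(J \right)} = -3 + J J 0 = -3 + J^{2} \cdot 0 = -3 + 0 = -3$)
$u D{\left(36 \right)} = \left(-34\right) \left(-3\right) = 102$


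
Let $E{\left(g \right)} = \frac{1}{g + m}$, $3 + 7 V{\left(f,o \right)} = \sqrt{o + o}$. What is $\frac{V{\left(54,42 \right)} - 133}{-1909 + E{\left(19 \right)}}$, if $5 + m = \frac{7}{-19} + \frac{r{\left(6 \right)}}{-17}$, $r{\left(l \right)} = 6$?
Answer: $\frac{2002963}{28655823} - \frac{4289 \sqrt{21}}{28655823} \approx 0.069211$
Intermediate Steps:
$V{\left(f,o \right)} = - \frac{3}{7} + \frac{\sqrt{2} \sqrt{o}}{7}$ ($V{\left(f,o \right)} = - \frac{3}{7} + \frac{\sqrt{o + o}}{7} = - \frac{3}{7} + \frac{\sqrt{2 o}}{7} = - \frac{3}{7} + \frac{\sqrt{2} \sqrt{o}}{7}$)
$m = - \frac{1848}{323}$ ($m = -5 + \left(\frac{7}{-19} + \frac{6}{-17}\right) = -5 + \left(7 \left(- \frac{1}{19}\right) + 6 \left(- \frac{1}{17}\right)\right) = -5 - \frac{233}{323} = - \frac{1848}{323} \approx -5.7214$)
$E{\left(g \right)} = \frac{1}{- \frac{1848}{323} + g}$ ($E{\left(g \right)} = \frac{1}{g - \frac{1848}{323}} = \frac{1}{- \frac{1848}{323} + g}$)
$\frac{V{\left(54,42 \right)} - 133}{-1909 + E{\left(19 \right)}} = \frac{\left(- \frac{3}{7} + \frac{\sqrt{2} \sqrt{42}}{7}\right) - 133}{-1909 + \frac{323}{-1848 + 323 \cdot 19}} = \frac{\left(- \frac{3}{7} + \frac{2 \sqrt{21}}{7}\right) - 133}{-1909 + \frac{323}{-1848 + 6137}} = \frac{- \frac{934}{7} + \frac{2 \sqrt{21}}{7}}{-1909 + \frac{323}{4289}} = \frac{- \frac{934}{7} + \frac{2 \sqrt{21}}{7}}{- \frac{8187378}{4289}} = \left(- \frac{934}{7} + \frac{2 \sqrt{21}}{7}\right) \left(- \frac{4289}{8187378}\right) = \frac{2002963}{28655823} - \frac{4289 \sqrt{21}}{28655823}$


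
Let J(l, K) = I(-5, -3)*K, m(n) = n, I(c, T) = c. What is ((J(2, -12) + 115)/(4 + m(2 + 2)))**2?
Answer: 30625/64 ≈ 478.52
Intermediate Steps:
J(l, K) = -5*K
((J(2, -12) + 115)/(4 + m(2 + 2)))**2 = ((-5*(-12) + 115)/(4 + (2 + 2)))**2 = ((60 + 115)/(4 + 4))**2 = (175/8)**2 = 30625/64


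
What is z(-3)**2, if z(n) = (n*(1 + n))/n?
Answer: 4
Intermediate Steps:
z(n) = 1 + n
z(-3)**2 = (1 - 3)**2 = (-2)**2 = 4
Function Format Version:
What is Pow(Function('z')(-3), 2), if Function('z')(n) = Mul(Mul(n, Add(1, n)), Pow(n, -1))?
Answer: 4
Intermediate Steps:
Function('z')(n) = Add(1, n)
Pow(Function('z')(-3), 2) = Pow(Add(1, -3), 2) = Pow(-2, 2) = 4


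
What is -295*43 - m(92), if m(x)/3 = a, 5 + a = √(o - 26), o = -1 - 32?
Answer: -12670 - 3*I*√59 ≈ -12670.0 - 23.043*I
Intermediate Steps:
o = -33
a = -5 + I*√59 (a = -5 + √(-33 - 26) = -5 + √(-59) = -5 + I*√59 ≈ -5.0 + 7.6811*I)
m(x) = -15 + 3*I*√59 (m(x) = 3*(-5 + I*√59) = -15 + 3*I*√59)
-295*43 - m(92) = -295*43 - (-15 + 3*I*√59) = -12685 + (15 - 3*I*√59) = -12670 - 3*I*√59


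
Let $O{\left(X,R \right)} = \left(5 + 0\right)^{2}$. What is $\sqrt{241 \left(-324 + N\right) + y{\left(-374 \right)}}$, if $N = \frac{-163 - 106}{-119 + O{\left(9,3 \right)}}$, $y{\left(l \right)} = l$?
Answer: $\frac{3 i \sqrt{76351218}}{94} \approx 278.87 i$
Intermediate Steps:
$O{\left(X,R \right)} = 25$ ($O{\left(X,R \right)} = 5^{2} = 25$)
$N = \frac{269}{94}$ ($N = \frac{-163 - 106}{-119 + 25} = - \frac{269}{-94} = \left(-269\right) \left(- \frac{1}{94}\right) = \frac{269}{94} \approx 2.8617$)
$\sqrt{241 \left(-324 + N\right) + y{\left(-374 \right)}} = \sqrt{241 \left(-324 + \frac{269}{94}\right) - 374} = \sqrt{241 \left(- \frac{30187}{94}\right) - 374} = \sqrt{- \frac{7275067}{94} - 374} = \sqrt{- \frac{7310223}{94}} = \frac{3 i \sqrt{76351218}}{94}$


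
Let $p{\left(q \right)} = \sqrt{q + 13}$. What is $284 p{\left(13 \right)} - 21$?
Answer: $-21 + 284 \sqrt{26} \approx 1427.1$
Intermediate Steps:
$p{\left(q \right)} = \sqrt{13 + q}$
$284 p{\left(13 \right)} - 21 = 284 \sqrt{13 + 13} - 21 = 284 \sqrt{26} - 21 = -21 + 284 \sqrt{26}$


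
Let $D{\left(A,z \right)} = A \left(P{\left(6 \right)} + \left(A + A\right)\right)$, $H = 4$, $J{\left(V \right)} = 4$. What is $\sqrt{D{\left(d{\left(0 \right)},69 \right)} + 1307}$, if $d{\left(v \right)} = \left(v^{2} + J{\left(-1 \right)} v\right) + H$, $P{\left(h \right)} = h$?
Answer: $\sqrt{1363} \approx 36.919$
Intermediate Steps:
$d{\left(v \right)} = 4 + v^{2} + 4 v$ ($d{\left(v \right)} = \left(v^{2} + 4 v\right) + 4 = 4 + v^{2} + 4 v$)
$D{\left(A,z \right)} = A \left(6 + 2 A\right)$ ($D{\left(A,z \right)} = A \left(6 + \left(A + A\right)\right) = A \left(6 + 2 A\right)$)
$\sqrt{D{\left(d{\left(0 \right)},69 \right)} + 1307} = \sqrt{2 \left(4 + 0^{2} + 4 \cdot 0\right) \left(3 + \left(4 + 0^{2} + 4 \cdot 0\right)\right) + 1307} = \sqrt{2 \left(4 + 0 + 0\right) \left(3 + \left(4 + 0 + 0\right)\right) + 1307} = \sqrt{2 \cdot 4 \left(3 + 4\right) + 1307} = \sqrt{2 \cdot 4 \cdot 7 + 1307} = \sqrt{56 + 1307} = \sqrt{1363}$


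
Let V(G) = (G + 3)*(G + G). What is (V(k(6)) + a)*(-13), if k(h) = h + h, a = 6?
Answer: -4758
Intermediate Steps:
k(h) = 2*h
V(G) = 2*G*(3 + G) (V(G) = (3 + G)*(2*G) = 2*G*(3 + G))
(V(k(6)) + a)*(-13) = (2*(2*6)*(3 + 2*6) + 6)*(-13) = (2*12*(3 + 12) + 6)*(-13) = (2*12*15 + 6)*(-13) = (360 + 6)*(-13) = 366*(-13) = -4758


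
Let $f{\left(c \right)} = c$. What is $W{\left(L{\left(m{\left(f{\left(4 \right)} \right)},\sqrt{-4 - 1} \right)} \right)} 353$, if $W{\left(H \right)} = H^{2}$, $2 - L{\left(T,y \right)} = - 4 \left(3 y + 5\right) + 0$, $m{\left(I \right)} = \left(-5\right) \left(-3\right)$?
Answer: $-83308 + 186384 i \sqrt{5} \approx -83308.0 + 4.1677 \cdot 10^{5} i$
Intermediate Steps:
$m{\left(I \right)} = 15$
$L{\left(T,y \right)} = 22 + 12 y$ ($L{\left(T,y \right)} = 2 - \left(- 4 \left(3 y + 5\right) + 0\right) = 2 - \left(- 4 \left(5 + 3 y\right) + 0\right) = 2 - \left(\left(-20 - 12 y\right) + 0\right) = 2 - \left(-20 - 12 y\right) = 2 + \left(20 + 12 y\right) = 22 + 12 y$)
$W{\left(L{\left(m{\left(f{\left(4 \right)} \right)},\sqrt{-4 - 1} \right)} \right)} 353 = \left(22 + 12 \sqrt{-4 - 1}\right)^{2} \cdot 353 = \left(22 + 12 \sqrt{-5}\right)^{2} \cdot 353 = \left(22 + 12 i \sqrt{5}\right)^{2} \cdot 353 = 353 \left(22 + 12 i \sqrt{5}\right)^{2}$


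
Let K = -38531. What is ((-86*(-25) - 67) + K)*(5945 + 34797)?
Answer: -1484964416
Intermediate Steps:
((-86*(-25) - 67) + K)*(5945 + 34797) = ((-86*(-25) - 67) - 38531)*(5945 + 34797) = ((2150 - 67) - 38531)*40742 = (2083 - 38531)*40742 = -36448*40742 = -1484964416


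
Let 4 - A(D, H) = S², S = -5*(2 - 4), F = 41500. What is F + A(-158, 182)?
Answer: 41404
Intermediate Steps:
S = 10 (S = -5*(-2) = 10)
A(D, H) = -96 (A(D, H) = 4 - 1*10² = 4 - 1*100 = 4 - 100 = -96)
F + A(-158, 182) = 41500 - 96 = 41404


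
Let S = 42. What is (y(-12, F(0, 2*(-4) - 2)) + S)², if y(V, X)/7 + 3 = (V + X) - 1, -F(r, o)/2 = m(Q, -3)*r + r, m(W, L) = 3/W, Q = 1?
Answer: 4900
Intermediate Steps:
F(r, o) = -8*r (F(r, o) = -2*((3/1)*r + r) = -2*((3*1)*r + r) = -2*(3*r + r) = -8*r)
y(V, X) = -28 + 7*V + 7*X (y(V, X) = -21 + 7*((V + X) - 1) = -21 + 7*(-1 + V + X) = -21 + (-7 + 7*V + 7*X) = -28 + 7*V + 7*X)
(y(-12, F(0, 2*(-4) - 2)) + S)² = ((-28 + 7*(-12) + 7*(-8*0)) + 42)² = ((-28 - 84 + 7*0) + 42)² = ((-28 - 84 + 0) + 42)² = (-112 + 42)² = (-70)² = 4900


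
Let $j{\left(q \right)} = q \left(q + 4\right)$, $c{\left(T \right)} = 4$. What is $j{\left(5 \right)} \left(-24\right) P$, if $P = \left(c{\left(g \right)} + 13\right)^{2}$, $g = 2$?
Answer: $-312120$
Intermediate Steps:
$j{\left(q \right)} = q \left(4 + q\right)$
$P = 289$ ($P = \left(4 + 13\right)^{2} = 17^{2} = 289$)
$j{\left(5 \right)} \left(-24\right) P = 5 \left(4 + 5\right) \left(-24\right) 289 = 5 \cdot 9 \left(-24\right) 289 = 45 \left(-24\right) 289 = \left(-1080\right) 289 = -312120$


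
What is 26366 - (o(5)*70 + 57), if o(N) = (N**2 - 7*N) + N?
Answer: 26659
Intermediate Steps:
o(N) = N**2 - 6*N
26366 - (o(5)*70 + 57) = 26366 - ((5*(-6 + 5))*70 + 57) = 26366 - ((5*(-1))*70 + 57) = 26366 - (-5*70 + 57) = 26366 - (-350 + 57) = 26366 - 1*(-293) = 26366 + 293 = 26659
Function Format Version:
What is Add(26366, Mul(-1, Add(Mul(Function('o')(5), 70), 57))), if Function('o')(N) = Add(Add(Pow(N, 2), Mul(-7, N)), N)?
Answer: 26659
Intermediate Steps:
Function('o')(N) = Add(Pow(N, 2), Mul(-6, N))
Add(26366, Mul(-1, Add(Mul(Function('o')(5), 70), 57))) = Add(26366, Mul(-1, Add(Mul(Mul(5, Add(-6, 5)), 70), 57))) = Add(26366, Mul(-1, Add(Mul(Mul(5, -1), 70), 57))) = Add(26366, Mul(-1, Add(Mul(-5, 70), 57))) = Add(26366, Mul(-1, Add(-350, 57))) = Add(26366, Mul(-1, -293)) = Add(26366, 293) = 26659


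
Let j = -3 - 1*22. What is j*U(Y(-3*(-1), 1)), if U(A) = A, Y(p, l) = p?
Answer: -75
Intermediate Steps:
j = -25 (j = -3 - 22 = -25)
j*U(Y(-3*(-1), 1)) = -(-75)*(-1) = -25*3 = -75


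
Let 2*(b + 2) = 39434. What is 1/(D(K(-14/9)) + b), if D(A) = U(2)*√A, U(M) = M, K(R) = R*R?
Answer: 9/177463 ≈ 5.0715e-5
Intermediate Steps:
K(R) = R²
b = 19715 (b = -2 + (½)*39434 = -2 + 19717 = 19715)
D(A) = 2*√A
1/(D(K(-14/9)) + b) = 1/(2*√((-14/9)²) + 19715) = 1/(2*√(196/81) + 19715) = 1/(2*(14/9) + 19715) = 1/(28/9 + 19715) = 1/(177463/9) = 9/177463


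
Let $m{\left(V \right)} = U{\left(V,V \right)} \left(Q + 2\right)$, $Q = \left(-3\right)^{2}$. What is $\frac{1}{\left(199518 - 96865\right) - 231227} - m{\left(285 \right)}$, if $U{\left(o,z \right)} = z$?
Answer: $- \frac{403079491}{128574} \approx -3135.0$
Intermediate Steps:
$Q = 9$
$m{\left(V \right)} = 11 V$ ($m{\left(V \right)} = V \left(9 + 2\right) = V 11 = 11 V$)
$\frac{1}{\left(199518 - 96865\right) - 231227} - m{\left(285 \right)} = \frac{1}{\left(199518 - 96865\right) - 231227} - 11 \cdot 285 = \frac{1}{102653 - 231227} - 3135 = \frac{1}{-128574} - 3135 = - \frac{1}{128574} - 3135 = - \frac{403079491}{128574}$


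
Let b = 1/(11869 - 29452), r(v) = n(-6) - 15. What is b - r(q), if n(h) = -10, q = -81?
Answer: 439574/17583 ≈ 25.000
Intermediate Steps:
r(v) = -25 (r(v) = -10 - 15 = -25)
b = -1/17583 (b = 1/(-17583) = -1/17583 ≈ -5.6873e-5)
b - r(q) = -1/17583 - 1*(-25) = -1/17583 + 25 = 439574/17583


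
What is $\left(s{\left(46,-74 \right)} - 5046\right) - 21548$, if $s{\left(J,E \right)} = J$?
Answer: $-26548$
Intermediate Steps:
$\left(s{\left(46,-74 \right)} - 5046\right) - 21548 = \left(46 - 5046\right) - 21548 = -5000 - 21548 = -26548$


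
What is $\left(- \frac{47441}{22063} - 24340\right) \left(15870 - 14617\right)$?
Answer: $- \frac{672937258833}{22063} \approx -3.0501 \cdot 10^{7}$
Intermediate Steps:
$\left(- \frac{47441}{22063} - 24340\right) \left(15870 - 14617\right) = \left(\left(-47441\right) \frac{1}{22063} - 24340\right) 1253 = \left(- \frac{47441}{22063} - 24340\right) 1253 = \left(- \frac{537060861}{22063}\right) 1253 = - \frac{672937258833}{22063}$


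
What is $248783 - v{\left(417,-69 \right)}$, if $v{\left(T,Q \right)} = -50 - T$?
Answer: $249250$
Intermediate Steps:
$248783 - v{\left(417,-69 \right)} = 248783 - \left(-50 - 417\right) = 248783 - -467 = 248783 + 467 = 249250$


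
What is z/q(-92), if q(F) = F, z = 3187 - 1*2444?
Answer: -743/92 ≈ -8.0761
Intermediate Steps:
z = 743 (z = 3187 - 2444 = 743)
z/q(-92) = 743/(-92) = 743*(-1/92) = -743/92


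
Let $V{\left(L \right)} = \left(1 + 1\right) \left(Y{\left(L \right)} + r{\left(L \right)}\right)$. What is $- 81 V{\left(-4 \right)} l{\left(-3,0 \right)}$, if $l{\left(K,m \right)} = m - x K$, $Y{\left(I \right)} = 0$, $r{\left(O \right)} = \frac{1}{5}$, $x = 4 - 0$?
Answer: $- \frac{1944}{5} \approx -388.8$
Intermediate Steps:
$x = 4$ ($x = 4 + 0 = 4$)
$r{\left(O \right)} = \frac{1}{5}$
$l{\left(K,m \right)} = m - 4 K$
$V{\left(L \right)} = \frac{2}{5}$ ($V{\left(L \right)} = \left(1 + 1\right) \left(0 + \frac{1}{5}\right) = 2 \cdot \frac{1}{5} = \frac{2}{5}$)
$- 81 V{\left(-4 \right)} l{\left(-3,0 \right)} = \left(-81\right) \frac{2}{5} \left(0 - -12\right) = - \frac{162 \left(0 + 12\right)}{5} = \left(- \frac{162}{5}\right) 12 = - \frac{1944}{5}$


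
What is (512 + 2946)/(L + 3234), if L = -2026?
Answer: 1729/604 ≈ 2.8626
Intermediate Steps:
(512 + 2946)/(L + 3234) = (512 + 2946)/(-2026 + 3234) = 3458/1208 = 3458*(1/1208) = 1729/604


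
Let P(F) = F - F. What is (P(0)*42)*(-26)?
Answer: 0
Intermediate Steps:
P(F) = 0
(P(0)*42)*(-26) = (0*42)*(-26) = 0*(-26) = 0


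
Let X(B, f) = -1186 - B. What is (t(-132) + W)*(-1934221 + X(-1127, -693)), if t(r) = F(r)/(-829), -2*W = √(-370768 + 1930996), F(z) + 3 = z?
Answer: -261127800/829 + 1934280*√390057 ≈ 1.2077e+9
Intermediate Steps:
F(z) = -3 + z
W = -√390057 (W = -√(-370768 + 1930996)/2 = -√390057 ≈ -624.54)
t(r) = 3/829 - r/829 (t(r) = (-3 + r)/(-829) = (-3 + r)*(-1/829) = 3/829 - r/829)
(t(-132) + W)*(-1934221 + X(-1127, -693)) = ((3/829 - 1/829*(-132)) - √390057)*(-1934221 + (-1186 - 1*(-1127))) = ((3/829 + 132/829) - √390057)*(-1934221 + (-1186 + 1127)) = (135/829 - √390057)*(-1934221 - 59) = (135/829 - √390057)*(-1934280) = -261127800/829 + 1934280*√390057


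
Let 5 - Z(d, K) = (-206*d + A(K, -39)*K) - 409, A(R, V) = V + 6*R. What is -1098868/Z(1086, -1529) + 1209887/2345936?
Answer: 19349989402637/32520648058992 ≈ 0.59501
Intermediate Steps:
Z(d, K) = 414 + 206*d - K*(-39 + 6*K) (Z(d, K) = 5 - ((-206*d + (-39 + 6*K)*K) - 409) = 5 - ((-206*d + K*(-39 + 6*K)) - 409) = 5 - (-409 - 206*d + K*(-39 + 6*K)) = 5 + (409 + 206*d - K*(-39 + 6*K)) = 414 + 206*d - K*(-39 + 6*K))
-1098868/Z(1086, -1529) + 1209887/2345936 = -1098868/(414 + 206*1086 - 3*(-1529)*(-13 + 2*(-1529))) + 1209887/2345936 = -1098868/(414 + 223716 - 3*(-1529)*(-13 - 3058)) + 1209887*(1/2345936) = -1098868/(414 + 223716 - 3*(-1529)*(-3071)) + 1209887/2345936 = -1098868/(414 + 223716 - 14086677) + 1209887/2345936 = -1098868/(-13862547) + 1209887/2345936 = -1098868*(-1/13862547) + 1209887/2345936 = 1098868/13862547 + 1209887/2345936 = 19349989402637/32520648058992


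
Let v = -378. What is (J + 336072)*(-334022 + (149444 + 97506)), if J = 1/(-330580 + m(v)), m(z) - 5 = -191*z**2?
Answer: -808270701334413024/27621419 ≈ -2.9262e+10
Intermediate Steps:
m(z) = 5 - 191*z**2
J = -1/27621419 (J = 1/(-330580 + (5 - 191*(-378)**2)) = 1/(-330580 + (5 - 191*142884)) = 1/(-330580 + (5 - 27290844)) = 1/(-330580 - 27290839) = 1/(-27621419) = -1/27621419 ≈ -3.6204e-8)
(J + 336072)*(-334022 + (149444 + 97506)) = (-1/27621419 + 336072)*(-334022 + (149444 + 97506)) = 9282785526167*(-334022 + 246950)/27621419 = (9282785526167/27621419)*(-87072) = -808270701334413024/27621419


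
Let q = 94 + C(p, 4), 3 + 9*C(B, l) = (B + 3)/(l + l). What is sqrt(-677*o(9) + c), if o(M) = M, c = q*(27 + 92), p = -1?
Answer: sqrt(182039)/6 ≈ 71.110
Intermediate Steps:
C(B, l) = -1/3 + (3 + B)/(18*l) (C(B, l) = -1/3 + ((B + 3)/(l + l))/9 = -1/3 + ((3 + B)/((2*l)))/9 = -1/3 + ((3 + B)*(1/(2*l)))/9 = -1/3 + ((3 + B)/(2*l))/9 = -1/3 + (3 + B)/(18*l))
q = 3373/36 (q = 94 + (1/18)*(3 - 1 - 6*4)/4 = 94 + (1/18)*(1/4)*(3 - 1 - 24) = 94 + (1/18)*(1/4)*(-22) = 94 - 11/36 = 3373/36 ≈ 93.694)
c = 401387/36 (c = 3373*(27 + 92)/36 = (3373/36)*119 = 401387/36 ≈ 11150.)
sqrt(-677*o(9) + c) = sqrt(-677*9 + 401387/36) = sqrt(-6093 + 401387/36) = sqrt(182039/36) = sqrt(182039)/6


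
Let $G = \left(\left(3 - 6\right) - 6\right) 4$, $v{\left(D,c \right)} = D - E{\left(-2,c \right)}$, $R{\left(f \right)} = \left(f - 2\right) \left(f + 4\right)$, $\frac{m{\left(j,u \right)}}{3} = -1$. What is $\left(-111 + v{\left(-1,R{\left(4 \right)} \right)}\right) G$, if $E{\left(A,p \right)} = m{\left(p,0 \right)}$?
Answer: $3924$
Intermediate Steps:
$m{\left(j,u \right)} = -3$ ($m{\left(j,u \right)} = 3 \left(-1\right) = -3$)
$E{\left(A,p \right)} = -3$
$R{\left(f \right)} = \left(-2 + f\right) \left(4 + f\right)$
$v{\left(D,c \right)} = 3 + D$ ($v{\left(D,c \right)} = D - -3 = D + 3 = 3 + D$)
$G = -36$ ($G = \left(\left(3 - 6\right) - 6\right) 4 = \left(-3 - 6\right) 4 = \left(-9\right) 4 = -36$)
$\left(-111 + v{\left(-1,R{\left(4 \right)} \right)}\right) G = \left(-111 + \left(3 - 1\right)\right) \left(-36\right) = \left(-111 + 2\right) \left(-36\right) = \left(-109\right) \left(-36\right) = 3924$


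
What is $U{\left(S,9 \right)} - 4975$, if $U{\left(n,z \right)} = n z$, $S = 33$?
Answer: $-4678$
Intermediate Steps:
$U{\left(S,9 \right)} - 4975 = 33 \cdot 9 - 4975 = 297 - 4975 = -4678$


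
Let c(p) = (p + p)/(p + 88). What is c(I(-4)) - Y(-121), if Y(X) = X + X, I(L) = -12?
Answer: 4592/19 ≈ 241.68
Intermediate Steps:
c(p) = 2*p/(88 + p) (c(p) = (2*p)/(88 + p) = 2*p/(88 + p))
Y(X) = 2*X
c(I(-4)) - Y(-121) = 2*(-12)/(88 - 12) - 2*(-121) = 2*(-12)/76 - 1*(-242) = 2*(-12)*(1/76) + 242 = -6/19 + 242 = 4592/19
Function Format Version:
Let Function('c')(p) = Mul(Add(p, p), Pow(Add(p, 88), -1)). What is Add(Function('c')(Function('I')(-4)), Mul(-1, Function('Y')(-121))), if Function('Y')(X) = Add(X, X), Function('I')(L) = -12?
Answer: Rational(4592, 19) ≈ 241.68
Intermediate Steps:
Function('c')(p) = Mul(2, p, Pow(Add(88, p), -1)) (Function('c')(p) = Mul(Mul(2, p), Pow(Add(88, p), -1)) = Mul(2, p, Pow(Add(88, p), -1)))
Function('Y')(X) = Mul(2, X)
Add(Function('c')(Function('I')(-4)), Mul(-1, Function('Y')(-121))) = Add(Mul(2, -12, Pow(Add(88, -12), -1)), Mul(-1, Mul(2, -121))) = Add(Mul(2, -12, Pow(76, -1)), Mul(-1, -242)) = Add(Mul(2, -12, Rational(1, 76)), 242) = Add(Rational(-6, 19), 242) = Rational(4592, 19)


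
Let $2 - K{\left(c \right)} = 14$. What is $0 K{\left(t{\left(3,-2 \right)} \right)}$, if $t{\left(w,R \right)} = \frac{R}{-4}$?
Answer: $0$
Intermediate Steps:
$t{\left(w,R \right)} = - \frac{R}{4}$ ($t{\left(w,R \right)} = R \left(- \frac{1}{4}\right) = - \frac{R}{4}$)
$K{\left(c \right)} = -12$ ($K{\left(c \right)} = 2 - 14 = -12$)
$0 K{\left(t{\left(3,-2 \right)} \right)} = 0 \left(-12\right) = 0$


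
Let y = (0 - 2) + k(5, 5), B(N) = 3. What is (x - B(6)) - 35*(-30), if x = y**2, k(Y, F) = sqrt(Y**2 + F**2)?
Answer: 1101 - 20*sqrt(2) ≈ 1072.7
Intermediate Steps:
k(Y, F) = sqrt(F**2 + Y**2)
y = -2 + 5*sqrt(2) (y = (0 - 2) + sqrt(5**2 + 5**2) = -2 + sqrt(25 + 25) = -2 + sqrt(50) = -2 + 5*sqrt(2) ≈ 5.0711)
x = (-2 + 5*sqrt(2))**2 ≈ 25.716
(x - B(6)) - 35*(-30) = ((54 - 20*sqrt(2)) - 1*3) - 35*(-30) = ((54 - 20*sqrt(2)) - 3) + 1050 = (51 - 20*sqrt(2)) + 1050 = 1101 - 20*sqrt(2)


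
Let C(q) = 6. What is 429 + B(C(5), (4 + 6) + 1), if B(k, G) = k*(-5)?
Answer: 399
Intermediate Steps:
B(k, G) = -5*k
429 + B(C(5), (4 + 6) + 1) = 429 - 5*6 = 429 - 30 = 399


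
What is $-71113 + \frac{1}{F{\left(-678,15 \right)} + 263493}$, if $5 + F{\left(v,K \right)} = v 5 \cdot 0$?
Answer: $- \frac{18737422143}{263488} \approx -71113.0$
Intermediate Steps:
$F{\left(v,K \right)} = -5$ ($F{\left(v,K \right)} = -5 + v 5 \cdot 0 = -5 + 5 v 0 = -5 + 0 = -5$)
$-71113 + \frac{1}{F{\left(-678,15 \right)} + 263493} = -71113 + \frac{1}{-5 + 263493} = -71113 + \frac{1}{263488} = - \frac{18737422143}{263488}$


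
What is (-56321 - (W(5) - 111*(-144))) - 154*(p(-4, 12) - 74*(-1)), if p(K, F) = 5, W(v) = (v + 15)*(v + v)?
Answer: -84671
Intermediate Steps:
W(v) = 2*v*(15 + v) (W(v) = (15 + v)*(2*v) = 2*v*(15 + v))
(-56321 - (W(5) - 111*(-144))) - 154*(p(-4, 12) - 74*(-1)) = (-56321 - (2*5*(15 + 5) - 111*(-144))) - 154*(5 - 74*(-1)) = (-56321 - (2*5*20 + 15984)) - 154*(5 + 74) = (-56321 - (200 + 15984)) - 154*79 = (-56321 - 1*16184) - 12166 = (-56321 - 16184) - 12166 = -72505 - 12166 = -84671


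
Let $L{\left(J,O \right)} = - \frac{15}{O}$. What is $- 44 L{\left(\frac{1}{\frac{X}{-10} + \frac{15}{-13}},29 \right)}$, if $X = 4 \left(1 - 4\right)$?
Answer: $\frac{660}{29} \approx 22.759$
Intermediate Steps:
$X = -12$ ($X = 4 \left(-3\right) = -12$)
$- 44 L{\left(\frac{1}{\frac{X}{-10} + \frac{15}{-13}},29 \right)} = - 44 \left(- \frac{15}{29}\right) = - 44 \left(\left(-15\right) \frac{1}{29}\right) = \left(-44\right) \left(- \frac{15}{29}\right) = \frac{660}{29}$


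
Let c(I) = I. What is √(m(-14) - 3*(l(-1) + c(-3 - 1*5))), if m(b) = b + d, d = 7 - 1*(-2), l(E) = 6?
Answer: 1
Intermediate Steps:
d = 9 (d = 7 + 2 = 9)
m(b) = 9 + b (m(b) = b + 9 = 9 + b)
√(m(-14) - 3*(l(-1) + c(-3 - 1*5))) = √((9 - 14) - 3*(6 + (-3 - 1*5))) = √(-5 - 3*(6 + (-3 - 5))) = √(-5 - 3*(6 - 8)) = √(-5 - 3*(-2)) = √(-5 + 6) = √1 = 1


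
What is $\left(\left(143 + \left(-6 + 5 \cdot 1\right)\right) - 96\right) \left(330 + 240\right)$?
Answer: $26220$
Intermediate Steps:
$\left(\left(143 + \left(-6 + 5 \cdot 1\right)\right) - 96\right) \left(330 + 240\right) = \left(\left(143 + \left(-6 + 5\right)\right) - 96\right) 570 = \left(\left(143 - 1\right) - 96\right) 570 = \left(142 - 96\right) 570 = 46 \cdot 570 = 26220$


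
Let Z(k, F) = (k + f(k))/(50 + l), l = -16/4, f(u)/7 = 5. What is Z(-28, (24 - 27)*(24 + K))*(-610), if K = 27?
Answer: -2135/23 ≈ -92.826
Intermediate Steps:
f(u) = 35 (f(u) = 7*5 = 35)
l = -4 (l = -16*¼ = -4)
Z(k, F) = 35/46 + k/46 (Z(k, F) = (k + 35)/(50 - 4) = (35 + k)/46 = (35 + k)*(1/46) = 35/46 + k/46)
Z(-28, (24 - 27)*(24 + K))*(-610) = (35/46 + (1/46)*(-28))*(-610) = (35/46 - 14/23)*(-610) = (7/46)*(-610) = -2135/23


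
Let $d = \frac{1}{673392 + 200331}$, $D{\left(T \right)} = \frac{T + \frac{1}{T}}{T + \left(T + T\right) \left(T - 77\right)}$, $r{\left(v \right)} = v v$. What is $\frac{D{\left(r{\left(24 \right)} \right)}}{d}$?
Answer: $\frac{96627065257}{110481408} \approx 874.6$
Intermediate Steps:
$r{\left(v \right)} = v^{2}$
$D{\left(T \right)} = \frac{T + \frac{1}{T}}{T + 2 T \left(-77 + T\right)}$
$d = \frac{1}{873723} \approx 1.1445 \cdot 10^{-6}$
$\frac{D{\left(r{\left(24 \right)} \right)}}{d} = \frac{1 + \left(24^{2}\right)^{2}}{331776 \left(-153 + 2 \cdot 24^{2}\right)} \frac{1}{\frac{1}{873723}} = \frac{1 + 576^{2}}{331776 \left(-153 + 2 \cdot 576\right)} 873723 = \frac{1 + 331776}{331776 \left(-153 + 1152\right)} 873723 = \frac{1}{331776} \cdot \frac{1}{999} \cdot 331777 \cdot 873723 = \frac{331777}{331444224} \cdot 873723 = \frac{96627065257}{110481408}$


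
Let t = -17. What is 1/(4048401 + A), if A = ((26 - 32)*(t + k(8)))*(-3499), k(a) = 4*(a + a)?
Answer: 1/5035119 ≈ 1.9860e-7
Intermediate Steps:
k(a) = 8*a (k(a) = 4*(2*a) = 8*a)
A = 986718 (A = ((26 - 32)*(-17 + 8*8))*(-3499) = -6*(-17 + 64)*(-3499) = -6*47*(-3499) = -282*(-3499) = 986718)
1/(4048401 + A) = 1/(4048401 + 986718) = 1/5035119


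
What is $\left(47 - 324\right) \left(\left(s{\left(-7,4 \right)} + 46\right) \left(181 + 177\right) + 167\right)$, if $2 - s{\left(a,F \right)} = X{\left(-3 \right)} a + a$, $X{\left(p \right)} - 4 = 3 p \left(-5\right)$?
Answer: $-39514327$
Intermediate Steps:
$X{\left(p \right)} = 4 - 15 p$ ($X{\left(p \right)} = 4 + 3 p \left(-5\right) = 4 - 15 p$)
$s{\left(a,F \right)} = 2 - 50 a$ ($s{\left(a,F \right)} = 2 - \left(\left(4 - -45\right) a + a\right) = 2 - \left(\left(4 + 45\right) a + a\right) = 2 - \left(49 a + a\right) = 2 - 50 a$)
$\left(47 - 324\right) \left(\left(s{\left(-7,4 \right)} + 46\right) \left(181 + 177\right) + 167\right) = \left(47 - 324\right) \left(\left(\left(2 - -350\right) + 46\right) \left(181 + 177\right) + 167\right) = - 277 \left(\left(\left(2 + 350\right) + 46\right) 358 + 167\right) = - 277 \left(\left(352 + 46\right) 358 + 167\right) = - 277 \left(398 \cdot 358 + 167\right) = - 277 \left(142484 + 167\right) = \left(-277\right) 142651 = -39514327$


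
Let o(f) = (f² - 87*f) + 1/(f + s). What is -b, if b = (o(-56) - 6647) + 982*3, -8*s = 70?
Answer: -1115509/259 ≈ -4307.0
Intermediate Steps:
s = -35/4 (s = -⅛*70 = -35/4 ≈ -8.7500)
o(f) = f² + 1/(-35/4 + f) - 87*f (o(f) = (f² - 87*f) + 1/(f - 35/4) = (f² - 87*f) + 1/(-35/4 + f) = f² + 1/(-35/4 + f) - 87*f)
b = 1115509/259 (b = ((4 - 383*(-56)² + 4*(-56)³ + 3045*(-56))/(-35 + 4*(-56)) - 6647) + 982*3 = ((4 - 383*3136 + 4*(-175616) - 170520)/(-35 - 224) - 6647) + 2946 = ((4 - 1201088 - 702464 - 170520)/(-259) - 6647) + 2946 = (-1/259*(-2074068) - 6647) + 2946 = (2074068/259 - 6647) + 2946 = 352495/259 + 2946 = 1115509/259 ≈ 4307.0)
-b = -1*1115509/259 = -1115509/259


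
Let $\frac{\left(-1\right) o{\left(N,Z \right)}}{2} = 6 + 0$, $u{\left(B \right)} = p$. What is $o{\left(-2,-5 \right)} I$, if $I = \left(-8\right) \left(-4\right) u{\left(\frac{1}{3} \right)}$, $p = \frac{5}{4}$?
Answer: $-480$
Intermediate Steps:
$p = \frac{5}{4}$ ($p = 5 \cdot \frac{1}{4} = \frac{5}{4} \approx 1.25$)
$u{\left(B \right)} = \frac{5}{4}$
$I = 40$ ($I = \left(-8\right) \left(-4\right) \frac{5}{4} = 32 \cdot \frac{5}{4} = 40$)
$o{\left(N,Z \right)} = -12$ ($o{\left(N,Z \right)} = - 2 \left(6 + 0\right) = \left(-2\right) 6 = -12$)
$o{\left(-2,-5 \right)} I = \left(-12\right) 40 = -480$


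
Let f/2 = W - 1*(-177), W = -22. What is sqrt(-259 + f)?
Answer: sqrt(51) ≈ 7.1414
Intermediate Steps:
f = 310 (f = 2*(-22 - 1*(-177)) = 2*(-22 + 177) = 2*155 = 310)
sqrt(-259 + f) = sqrt(-259 + 310) = sqrt(51)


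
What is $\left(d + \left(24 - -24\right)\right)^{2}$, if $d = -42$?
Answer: $36$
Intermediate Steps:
$\left(d + \left(24 - -24\right)\right)^{2} = \left(-42 + \left(24 - -24\right)\right)^{2} = \left(-42 + \left(24 + 24\right)\right)^{2} = \left(-42 + 48\right)^{2} = 6^{2} = 36$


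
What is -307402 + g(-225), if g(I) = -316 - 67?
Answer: -307785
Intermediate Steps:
g(I) = -383
-307402 + g(-225) = -307402 - 383 = -307785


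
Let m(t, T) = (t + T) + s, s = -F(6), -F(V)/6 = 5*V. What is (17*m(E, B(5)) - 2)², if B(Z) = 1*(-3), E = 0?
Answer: 9042049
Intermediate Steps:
B(Z) = -3
F(V) = -30*V
s = 180 (s = -(-30)*6 = -1*(-180) = 180)
m(t, T) = 180 + T + t (m(t, T) = (t + T) + 180 = (T + t) + 180 = 180 + T + t)
(17*m(E, B(5)) - 2)² = (17*(180 - 3 + 0) - 2)² = (17*177 - 2)² = (3009 - 2)² = 3007² = 9042049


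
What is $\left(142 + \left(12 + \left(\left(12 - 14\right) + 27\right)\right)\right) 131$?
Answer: $23449$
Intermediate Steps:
$\left(142 + \left(12 + \left(\left(12 - 14\right) + 27\right)\right)\right) 131 = \left(142 + \left(12 + \left(-2 + 27\right)\right)\right) 131 = \left(142 + \left(12 + 25\right)\right) 131 = \left(142 + 37\right) 131 = 179 \cdot 131 = 23449$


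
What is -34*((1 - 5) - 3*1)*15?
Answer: 3570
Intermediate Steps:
-34*((1 - 5) - 3*1)*15 = -34*(-4 - 3)*15 = -34*(-7)*15 = 238*15 = 3570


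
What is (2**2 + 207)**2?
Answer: 44521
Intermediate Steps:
(2**2 + 207)**2 = (4 + 207)**2 = 211**2 = 44521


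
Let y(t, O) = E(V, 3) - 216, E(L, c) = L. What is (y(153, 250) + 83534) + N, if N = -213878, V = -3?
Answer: -130563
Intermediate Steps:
y(t, O) = -219 (y(t, O) = -3 - 216 = -219)
(y(153, 250) + 83534) + N = (-219 + 83534) - 213878 = 83315 - 213878 = -130563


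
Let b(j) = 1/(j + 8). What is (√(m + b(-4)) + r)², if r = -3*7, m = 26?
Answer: (42 - √105)²/4 ≈ 252.06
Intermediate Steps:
b(j) = 1/(8 + j)
r = -21
(√(m + b(-4)) + r)² = (√(26 + 1/(8 - 4)) - 21)² = (√(26 + 1/4) - 21)² = (√(26 + ¼) - 21)² = (√(105/4) - 21)² = (√105/2 - 21)² = (-21 + √105/2)²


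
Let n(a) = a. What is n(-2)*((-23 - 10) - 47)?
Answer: 160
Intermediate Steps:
n(-2)*((-23 - 10) - 47) = -2*((-23 - 10) - 47) = -2*(-33 - 47) = -2*(-80) = 160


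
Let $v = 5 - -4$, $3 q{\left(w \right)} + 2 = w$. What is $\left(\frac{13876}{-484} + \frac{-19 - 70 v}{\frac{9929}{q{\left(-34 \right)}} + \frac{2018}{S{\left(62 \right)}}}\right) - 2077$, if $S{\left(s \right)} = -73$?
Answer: $- \frac{190774330534}{90632993} \approx -2104.9$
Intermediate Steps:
$q{\left(w \right)} = - \frac{2}{3} + \frac{w}{3}$
$v = 9$ ($v = 5 + 4 = 9$)
$\left(\frac{13876}{-484} + \frac{-19 - 70 v}{\frac{9929}{q{\left(-34 \right)}} + \frac{2018}{S{\left(62 \right)}}}\right) - 2077 = \left(\frac{13876}{-484} + \frac{-19 - 630}{\frac{9929}{- \frac{2}{3} + \frac{1}{3} \left(-34\right)} + \frac{2018}{-73}}\right) - 2077 = \left(13876 \left(- \frac{1}{484}\right) + \frac{-19 - 630}{\frac{9929}{- \frac{2}{3} - \frac{34}{3}} + 2018 \left(- \frac{1}{73}\right)}\right) - 2077 = \left(- \frac{3469}{121} - \frac{649}{\frac{9929}{-12} - \frac{2018}{73}}\right) - 2077 = \left(- \frac{3469}{121} - \frac{649}{9929 \left(- \frac{1}{12}\right) - \frac{2018}{73}}\right) - 2077 = \left(- \frac{3469}{121} - \frac{649}{- \frac{9929}{12} - \frac{2018}{73}}\right) - 2077 = \left(- \frac{3469}{121} - \frac{649}{- \frac{749033}{876}}\right) - 2077 = \left(- \frac{3469}{121} - - \frac{568524}{749033}\right) - 2077 = \left(- \frac{3469}{121} + \frac{568524}{749033}\right) - 2077 = - \frac{2529604073}{90632993} - 2077 = - \frac{190774330534}{90632993}$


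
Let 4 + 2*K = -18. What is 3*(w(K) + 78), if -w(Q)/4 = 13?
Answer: 78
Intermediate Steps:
K = -11 (K = -2 + (½)*(-18) = -2 - 9 = -11)
w(Q) = -52 (w(Q) = -4*13 = -52)
3*(w(K) + 78) = 3*(-52 + 78) = 3*26 = 78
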